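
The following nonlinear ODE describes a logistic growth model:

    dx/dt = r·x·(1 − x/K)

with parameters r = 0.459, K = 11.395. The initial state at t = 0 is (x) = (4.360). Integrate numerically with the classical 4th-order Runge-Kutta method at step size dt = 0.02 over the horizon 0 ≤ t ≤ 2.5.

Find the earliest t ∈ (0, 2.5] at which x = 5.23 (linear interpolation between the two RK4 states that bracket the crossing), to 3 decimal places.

t = 0.684

t=0.000: state=(4.360)
step 1 (dt=0.02): k1=(1.236), k2=(1.237), k3=(1.237), k4=(1.238); state += dt/6·(k1+2k2+2k3+k4)
t=0.020: state=(4.385)
t=0.040: state=(4.410)
t=0.060: state=(4.434)
continuing one RK4 step at a time; state shown every 5 steps (Δt=0.1):
t=0.100: state=(4.484)
t=0.200: state=(4.610)
t=0.300: state=(4.736)
t=0.400: state=(4.864)
t=0.500: state=(4.992)
t=0.600: state=(5.121)
t=0.680: state=(5.225)
next step: t=0.700: state=(5.251) — x has crossed 5.23
linear interpolation between t=0.680 (5.22483) and t=0.700 (5.25081) → t≈0.684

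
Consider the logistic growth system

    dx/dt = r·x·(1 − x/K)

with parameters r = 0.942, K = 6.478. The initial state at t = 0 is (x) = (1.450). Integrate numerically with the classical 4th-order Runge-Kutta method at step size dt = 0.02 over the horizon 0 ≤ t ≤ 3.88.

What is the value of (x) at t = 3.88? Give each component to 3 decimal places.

(x) = (5.945)

t=0.000: state=(1.450)
step 1 (dt=0.02): k1=(1.060), k2=(1.066), k3=(1.066), k4=(1.071); state += dt/6·(k1+2k2+2k3+k4)
t=0.020: state=(1.471)
t=0.040: state=(1.493)
t=0.060: state=(1.515)
continuing one RK4 step at a time; state shown every 10 steps (Δt=0.2):
t=0.200: state=(1.673)
t=0.400: state=(1.917)
t=0.600: state=(2.181)
t=0.800: state=(2.461)
t=1.000: state=(2.754)
t=1.200: state=(3.056)
t=1.400: state=(3.361)
t=1.600: state=(3.664)
t=1.800: state=(3.959)
t=2.000: state=(4.242)
t=2.200: state=(4.510)
t=2.400: state=(4.758)
t=2.600: state=(4.985)
t=2.800: state=(5.191)
t=3.000: state=(5.374)
t=3.200: state=(5.536)
t=3.400: state=(5.678)
t=3.600: state=(5.801)
t=3.800: state=(5.907)
t=3.880: state=(5.945)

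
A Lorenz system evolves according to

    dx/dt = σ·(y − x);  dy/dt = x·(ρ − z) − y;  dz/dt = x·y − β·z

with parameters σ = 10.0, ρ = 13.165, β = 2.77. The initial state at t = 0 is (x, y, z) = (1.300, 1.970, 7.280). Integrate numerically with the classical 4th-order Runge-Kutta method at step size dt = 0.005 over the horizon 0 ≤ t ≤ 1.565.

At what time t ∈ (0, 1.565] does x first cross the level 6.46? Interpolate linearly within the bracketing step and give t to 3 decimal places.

t = 0.375

t=0.000: state=(1.300, 1.970, 7.280)
step 1 (dt=0.005): k1=(6.700, 5.680, -17.605), k2=(6.675, 5.823, -17.431), k3=(6.679, 5.822, -17.432), k4=(6.657, 5.964, -17.259); state += dt/6·(k1+2k2+2k3+k4)
t=0.005: state=(1.333, 1.999, 7.193)
t=0.010: state=(1.367, 2.030, 7.107)
t=0.015: state=(1.400, 2.062, 7.024)
continuing one RK4 step at a time; state shown every 20 steps (Δt=0.1):
t=0.100: state=(2.010, 2.835, 5.866)
t=0.200: state=(3.066, 4.403, 5.249)
t=0.300: state=(4.757, 6.815, 5.911)
t=0.370: state=(6.345, 8.765, 7.653)
next step: t=0.375: state=(6.466, 8.895, 7.829) — x has crossed 6.46
linear interpolation between t=0.370 (6.34511) and t=0.375 (6.46635) → t≈0.375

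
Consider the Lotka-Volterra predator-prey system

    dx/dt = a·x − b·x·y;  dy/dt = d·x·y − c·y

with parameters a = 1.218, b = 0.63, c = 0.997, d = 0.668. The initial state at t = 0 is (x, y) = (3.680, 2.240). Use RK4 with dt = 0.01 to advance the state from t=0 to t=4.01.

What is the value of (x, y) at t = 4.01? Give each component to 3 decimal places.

(x, y) = (0.888, 0.699)

t=0.000: state=(3.680, 2.240)
step 1 (dt=0.01): k1=(-0.711, 3.273), k2=(-0.748, 3.292), k3=(-0.748, 3.292), k4=(-0.786, 3.310); state += dt/6·(k1+2k2+2k3+k4)
t=0.010: state=(3.673, 2.273)
t=0.020: state=(3.664, 2.306)
t=0.030: state=(3.655, 2.340)
continuing one RK4 step at a time; state shown every 20 steps (Δt=0.2):
t=0.200: state=(3.389, 2.952)
t=0.400: state=(2.845, 3.675)
t=0.600: state=(2.201, 4.218)
t=0.800: state=(1.621, 4.455)
t=1.000: state=(1.181, 4.393)
t=1.200: state=(0.879, 4.125)
t=1.400: state=(0.683, 3.747)
t=1.600: state=(0.558, 3.333)
t=1.800: state=(0.480, 2.925)
t=2.000: state=(0.434, 2.546)
t=2.200: state=(0.410, 2.206)
t=2.400: state=(0.404, 1.908)
t=2.600: state=(0.412, 1.651)
t=2.800: state=(0.433, 1.431)
t=3.000: state=(0.467, 1.245)
t=3.200: state=(0.515, 1.089)
t=3.400: state=(0.578, 0.959)
t=3.600: state=(0.658, 0.853)
t=3.800: state=(0.758, 0.768)
t=4.000: state=(0.881, 0.702)
t=4.010: state=(0.888, 0.699)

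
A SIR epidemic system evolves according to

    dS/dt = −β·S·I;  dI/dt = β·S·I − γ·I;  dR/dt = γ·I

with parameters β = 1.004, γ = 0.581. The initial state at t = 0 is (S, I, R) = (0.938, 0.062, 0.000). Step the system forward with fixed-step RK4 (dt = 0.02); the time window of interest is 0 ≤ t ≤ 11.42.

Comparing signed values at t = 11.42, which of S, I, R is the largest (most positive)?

largest component: R

t=0.000: state=(0.938, 0.062, 0.000)
step 1 (dt=0.02): k1=(-0.058, 0.022, 0.036), k2=(-0.059, 0.022, 0.036), k3=(-0.059, 0.022, 0.036), k4=(-0.059, 0.022, 0.036); state += dt/6·(k1+2k2+2k3+k4)
t=0.020: state=(0.937, 0.062, 0.001)
t=0.040: state=(0.936, 0.063, 0.001)
t=0.060: state=(0.934, 0.063, 0.002)
continuing one RK4 step at a time; state shown every 25 steps (Δt=0.5):
t=0.500: state=(0.907, 0.074, 0.020)
t=1.000: state=(0.871, 0.086, 0.043)
t=1.500: state=(0.832, 0.099, 0.070)
t=2.000: state=(0.789, 0.111, 0.100)
t=2.500: state=(0.744, 0.122, 0.134)
t=3.000: state=(0.698, 0.131, 0.171)
t=3.500: state=(0.653, 0.137, 0.210)
t=4.000: state=(0.608, 0.141, 0.250)
t=4.500: state=(0.567, 0.142, 0.292)
t=5.000: state=(0.528, 0.139, 0.332)
t=5.500: state=(0.493, 0.135, 0.372)
t=6.000: state=(0.461, 0.128, 0.411)
t=6.500: state=(0.434, 0.120, 0.447)
t=7.000: state=(0.409, 0.111, 0.480)
t=7.500: state=(0.388, 0.101, 0.511)
t=8.000: state=(0.370, 0.091, 0.539)
t=8.500: state=(0.354, 0.082, 0.564)
t=9.000: state=(0.340, 0.073, 0.587)
t=9.500: state=(0.329, 0.065, 0.607)
t=10.000: state=(0.319, 0.057, 0.624)
t=10.500: state=(0.311, 0.050, 0.640)
t=11.000: state=(0.303, 0.043, 0.653)
t=11.420: state=(0.298, 0.039, 0.663)
compare at T: S=0.298, I=0.039, R=0.663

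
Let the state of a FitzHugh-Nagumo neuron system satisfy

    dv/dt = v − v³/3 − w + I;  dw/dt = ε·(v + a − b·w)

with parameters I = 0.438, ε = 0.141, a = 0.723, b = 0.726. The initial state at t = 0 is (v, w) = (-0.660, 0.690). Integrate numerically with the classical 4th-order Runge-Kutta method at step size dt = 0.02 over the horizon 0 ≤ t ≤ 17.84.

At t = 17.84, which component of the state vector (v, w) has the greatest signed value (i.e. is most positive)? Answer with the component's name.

largest component: v

t=0.000: state=(-0.660, 0.690)
step 1 (dt=0.02): k1=(-0.816, -0.062), k2=(-0.820, -0.063), k3=(-0.820, -0.063), k4=(-0.824, -0.064); state += dt/6·(k1+2k2+2k3+k4)
t=0.020: state=(-0.676, 0.689)
t=0.040: state=(-0.693, 0.687)
t=0.060: state=(-0.710, 0.686)
continuing one RK4 step at a time; state shown every 50 steps (Δt=1):
t=1.000: state=(-1.461, 0.574)
t=2.000: state=(-1.698, 0.397)
t=3.000: state=(-1.659, 0.229)
t=4.000: state=(-1.579, 0.087)
t=5.000: state=(-1.494, -0.031)
t=6.000: state=(-1.408, -0.125)
t=7.000: state=(-1.323, -0.199)
t=8.000: state=(-1.237, -0.254)
t=9.000: state=(-1.150, -0.292)
t=10.000: state=(-1.062, -0.315)
t=11.000: state=(-0.969, -0.324)
t=12.000: state=(-0.868, -0.318)
t=13.000: state=(-0.753, -0.299)
t=14.000: state=(-0.608, -0.265)
t=15.000: state=(-0.394, -0.210)
t=16.000: state=(-0.001, -0.122)
t=17.000: state=(0.815, 0.037)
t=17.840: state=(1.537, 0.254)
compare at T: v=1.537, w=0.254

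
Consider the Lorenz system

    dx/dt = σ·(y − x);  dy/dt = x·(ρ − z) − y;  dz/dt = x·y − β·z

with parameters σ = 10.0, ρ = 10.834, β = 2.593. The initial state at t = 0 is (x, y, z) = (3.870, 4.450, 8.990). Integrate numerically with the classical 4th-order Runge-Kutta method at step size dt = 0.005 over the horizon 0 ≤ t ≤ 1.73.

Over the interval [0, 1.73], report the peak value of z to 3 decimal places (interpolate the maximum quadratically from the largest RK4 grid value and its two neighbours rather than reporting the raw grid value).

t=0.000: state=(3.870, 4.450, 8.990)
step 1 (dt=0.005): k1=(5.800, 2.686, -6.090), k2=(5.722, 2.765, -5.959), k3=(5.726, 2.764, -5.960), k4=(5.652, 2.841, -5.831); state += dt/6·(k1+2k2+2k3+k4)
t=0.005: state=(3.899, 4.464, 8.960)
t=0.010: state=(3.927, 4.478, 8.932)
t=0.015: state=(3.954, 4.494, 8.904)
continuing one RK4 step at a time; state shown every 20 steps (Δt=0.1):
t=0.100: state=(4.370, 4.841, 8.628)
t=0.200: state=(4.852, 5.341, 8.735)
t=0.300: state=(5.318, 5.737, 9.242)
t=0.400: state=(5.638, 5.836, 9.952)
t=0.500: state=(5.685, 5.581, 10.549)
t=0.600: state=(5.455, 5.122, 10.771)
t=0.700: state=(5.082, 4.700, 10.580)
t=0.800: state=(4.744, 4.470, 10.131)
t=0.900: state=(4.559, 4.468, 9.633)
t=1.000: state=(4.561, 4.652, 9.255)
t=1.100: state=(4.724, 4.949, 9.101)
t=1.200: state=(4.984, 5.262, 9.211)
t=1.300: state=(5.247, 5.477, 9.540)
t=1.400: state=(5.414, 5.506, 9.955)
t=1.500: state=(5.421, 5.343, 10.281)
t=1.600: state=(5.276, 5.078, 10.390)
t=1.700: state=(5.057, 4.835, 10.267)
t=1.730: state=(4.992, 4.782, 10.195)
largest grid value and its neighbours: z(0.595)=10.77053, z(0.600)=10.77112, z(0.605)=10.77063
parabola through these three points peaks at t≈0.600 with z≈10.77112

max z = 10.771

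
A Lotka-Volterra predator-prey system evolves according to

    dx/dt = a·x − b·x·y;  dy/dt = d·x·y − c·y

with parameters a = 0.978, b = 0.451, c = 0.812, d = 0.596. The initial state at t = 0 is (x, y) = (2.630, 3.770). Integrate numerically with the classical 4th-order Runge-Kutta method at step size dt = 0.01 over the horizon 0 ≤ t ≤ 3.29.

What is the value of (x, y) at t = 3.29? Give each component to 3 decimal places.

t=0.000: state=(2.630, 3.770)
step 1 (dt=0.01): k1=(-1.900, 2.848), k2=(-1.910, 2.837), k3=(-1.909, 2.837), k4=(-1.919, 2.826); state += dt/6·(k1+2k2+2k3+k4)
t=0.010: state=(2.611, 3.798)
t=0.020: state=(2.592, 3.827)
t=0.030: state=(2.572, 3.854)
continuing one RK4 step at a time; state shown every 20 steps (Δt=0.2):
t=0.200: state=(2.222, 4.281)
t=0.400: state=(1.806, 4.626)
t=0.600: state=(1.435, 4.767)
t=0.800: state=(1.136, 4.721)
t=1.000: state=(0.910, 4.530)
t=1.200: state=(0.744, 4.248)
t=1.400: state=(0.626, 3.917)
t=1.600: state=(0.543, 3.569)
t=1.800: state=(0.486, 3.225)
t=2.000: state=(0.449, 2.898)
t=2.200: state=(0.426, 2.595)
t=2.400: state=(0.415, 2.319)
t=2.600: state=(0.414, 2.071)
t=2.800: state=(0.422, 1.851)
t=3.000: state=(0.438, 1.656)
t=3.200: state=(0.463, 1.485)
t=3.290: state=(0.476, 1.416)

(x, y) = (0.476, 1.416)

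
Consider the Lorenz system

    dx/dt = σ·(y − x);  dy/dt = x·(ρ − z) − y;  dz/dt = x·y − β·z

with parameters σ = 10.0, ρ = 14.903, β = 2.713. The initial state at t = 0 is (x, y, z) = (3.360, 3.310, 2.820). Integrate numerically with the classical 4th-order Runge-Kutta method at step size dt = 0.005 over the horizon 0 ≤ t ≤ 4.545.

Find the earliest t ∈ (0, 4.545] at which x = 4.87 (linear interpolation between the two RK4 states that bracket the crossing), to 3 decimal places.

t=0.000: state=(3.360, 3.310, 2.820)
step 1 (dt=0.005): k1=(-0.500, 37.289, 3.471), k2=(0.445, 37.151, 3.756), k3=(0.418, 37.178, 3.761), k4=(1.338, 37.065, 4.052); state += dt/6·(k1+2k2+2k3+k4)
t=0.005: state=(3.362, 3.496, 2.839)
t=0.010: state=(3.373, 3.681, 2.861)
t=0.015: state=(3.393, 3.865, 2.885)
t=0.105: state=(4.864, 7.475, 4.110)
next step: t=0.110: state=(4.997, 7.702, 4.241) — x has crossed 4.87
linear interpolation between t=0.105 (4.86408) and t=0.110 (4.99699) → t≈0.105

t = 0.105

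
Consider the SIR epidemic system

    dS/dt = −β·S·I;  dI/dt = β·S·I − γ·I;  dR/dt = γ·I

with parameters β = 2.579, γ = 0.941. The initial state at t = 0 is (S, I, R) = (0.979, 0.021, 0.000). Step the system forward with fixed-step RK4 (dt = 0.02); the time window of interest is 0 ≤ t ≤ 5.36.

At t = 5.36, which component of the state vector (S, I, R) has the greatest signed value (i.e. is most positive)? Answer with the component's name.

largest component: R

t=0.000: state=(0.979, 0.021, 0.000)
step 1 (dt=0.02): k1=(-0.053, 0.033, 0.020), k2=(-0.054, 0.034, 0.020), k3=(-0.054, 0.034, 0.020), k4=(-0.055, 0.034, 0.020); state += dt/6·(k1+2k2+2k3+k4)
t=0.020: state=(0.978, 0.022, 0.000)
t=0.040: state=(0.977, 0.022, 0.001)
t=0.060: state=(0.976, 0.023, 0.001)
continuing one RK4 step at a time; state shown every 10 steps (Δt=0.2):
t=0.200: state=(0.967, 0.029, 0.005)
t=0.400: state=(0.950, 0.039, 0.011)
t=0.600: state=(0.928, 0.053, 0.020)
t=0.800: state=(0.899, 0.070, 0.031)
t=1.000: state=(0.863, 0.091, 0.046)
t=1.200: state=(0.818, 0.116, 0.065)
t=1.400: state=(0.765, 0.145, 0.090)
t=1.600: state=(0.704, 0.176, 0.120)
t=1.800: state=(0.638, 0.206, 0.156)
t=2.000: state=(0.570, 0.233, 0.197)
t=2.200: state=(0.503, 0.254, 0.243)
t=2.400: state=(0.439, 0.268, 0.293)
t=2.600: state=(0.382, 0.275, 0.344)
t=2.800: state=(0.331, 0.273, 0.396)
t=3.000: state=(0.288, 0.266, 0.446)
t=3.200: state=(0.252, 0.253, 0.495)
t=3.400: state=(0.222, 0.237, 0.541)
t=3.600: state=(0.197, 0.218, 0.584)
t=3.800: state=(0.177, 0.199, 0.623)
t=4.000: state=(0.161, 0.180, 0.659)
t=4.200: state=(0.147, 0.162, 0.691)
t=4.400: state=(0.136, 0.144, 0.720)
t=4.600: state=(0.127, 0.128, 0.746)
t=4.800: state=(0.119, 0.113, 0.768)
t=5.000: state=(0.113, 0.099, 0.788)
t=5.200: state=(0.108, 0.087, 0.805)
t=5.360: state=(0.104, 0.078, 0.818)
compare at T: S=0.104, I=0.078, R=0.818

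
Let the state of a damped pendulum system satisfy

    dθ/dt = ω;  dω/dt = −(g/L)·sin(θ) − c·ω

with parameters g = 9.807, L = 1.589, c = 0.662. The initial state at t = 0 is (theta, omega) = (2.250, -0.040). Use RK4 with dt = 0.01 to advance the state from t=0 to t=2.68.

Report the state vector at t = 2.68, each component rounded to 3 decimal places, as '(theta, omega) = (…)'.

(theta, omega) = (0.492, 1.469)

t=0.000: state=(2.250, -0.040)
step 1 (dt=0.01): k1=(-0.040, -4.776), k2=(-0.064, -4.761), k3=(-0.064, -4.761), k4=(-0.088, -4.747); state += dt/6·(k1+2k2+2k3+k4)
t=0.010: state=(2.249, -0.088)
t=0.020: state=(2.248, -0.135)
t=0.030: state=(2.247, -0.182)
continuing one RK4 step at a time; state shown every 10 steps (Δt=0.1):
t=0.100: state=(2.223, -0.506)
t=0.200: state=(2.149, -0.960)
t=0.300: state=(2.030, -1.416)
t=0.400: state=(1.866, -1.879)
t=0.500: state=(1.655, -2.344)
t=0.600: state=(1.398, -2.789)
t=0.700: state=(1.099, -3.175)
t=0.800: state=(0.767, -3.449)
t=0.900: state=(0.415, -3.558)
t=1.000: state=(0.062, -3.469)
t=1.100: state=(-0.272, -3.182)
t=1.200: state=(-0.569, -2.732)
t=1.300: state=(-0.815, -2.174)
t=1.400: state=(-1.002, -1.562)
t=1.500: state=(-1.127, -0.938)
t=1.600: state=(-1.190, -0.330)
t=1.700: state=(-1.194, 0.247)
t=1.800: state=(-1.142, 0.782)
t=1.900: state=(-1.040, 1.262)
t=2.000: state=(-0.892, 1.673)
t=2.100: state=(-0.708, 1.995)
t=2.200: state=(-0.497, 2.205)
t=2.300: state=(-0.271, 2.287)
t=2.400: state=(-0.044, 2.233)
t=2.500: state=(0.171, 2.050)
t=2.600: state=(0.362, 1.760)
t=2.680: state=(0.492, 1.469)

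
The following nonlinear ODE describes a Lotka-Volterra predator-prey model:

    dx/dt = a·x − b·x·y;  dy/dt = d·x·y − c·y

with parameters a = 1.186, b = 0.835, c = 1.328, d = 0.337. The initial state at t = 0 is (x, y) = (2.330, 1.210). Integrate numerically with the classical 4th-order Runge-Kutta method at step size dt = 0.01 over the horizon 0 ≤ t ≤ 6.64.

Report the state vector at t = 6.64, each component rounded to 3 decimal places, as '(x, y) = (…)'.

(x, y) = (4.456, 0.806)

t=0.000: state=(2.330, 1.210)
step 1 (dt=0.01): k1=(0.409, -0.657), k2=(0.416, -0.654), k3=(0.416, -0.654), k4=(0.423, -0.652); state += dt/6·(k1+2k2+2k3+k4)
t=0.010: state=(2.334, 1.203)
t=0.020: state=(2.338, 1.197)
t=0.030: state=(2.343, 1.191)
continuing one RK4 step at a time; state shown every 25 steps (Δt=0.25):
t=0.250: state=(2.474, 1.062)
t=0.500: state=(2.700, 0.947)
t=0.750: state=(3.008, 0.864)
t=1.000: state=(3.398, 0.811)
t=1.250: state=(3.870, 0.790)
t=1.500: state=(4.411, 0.803)
t=1.750: state=(4.993, 0.856)
t=2.000: state=(5.563, 0.959)
t=2.250: state=(6.029, 1.122)
t=2.500: state=(6.270, 1.355)
t=2.750: state=(6.171, 1.646)
t=3.000: state=(5.700, 1.952)
t=3.250: state=(4.964, 2.197)
t=3.500: state=(4.159, 2.315)
t=3.750: state=(3.453, 2.286)
t=4.000: state=(2.921, 2.143)
t=4.250: state=(2.565, 1.935)
t=4.500: state=(2.360, 1.707)
t=4.750: state=(2.275, 1.487)
t=5.000: state=(2.291, 1.293)
t=5.250: state=(2.394, 1.129)
t=5.500: state=(2.581, 0.998)
t=5.750: state=(2.849, 0.900)
t=6.000: state=(3.200, 0.833)
t=6.250: state=(3.634, 0.796)
t=6.500: state=(4.144, 0.792)
t=6.640: state=(4.456, 0.806)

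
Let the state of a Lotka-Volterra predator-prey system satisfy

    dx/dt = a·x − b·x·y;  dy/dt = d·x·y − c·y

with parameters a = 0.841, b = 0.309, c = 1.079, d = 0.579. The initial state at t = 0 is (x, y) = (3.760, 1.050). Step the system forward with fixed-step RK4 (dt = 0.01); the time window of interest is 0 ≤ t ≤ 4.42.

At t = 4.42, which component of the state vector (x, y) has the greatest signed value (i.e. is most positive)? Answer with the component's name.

t=0.000: state=(3.760, 1.050)
step 1 (dt=0.01): k1=(1.942, 1.153), k2=(1.941, 1.165), k3=(1.940, 1.165), k4=(1.939, 1.178); state += dt/6·(k1+2k2+2k3+k4)
t=0.010: state=(3.779, 1.062)
t=0.020: state=(3.799, 1.074)
t=0.030: state=(3.818, 1.086)
continuing one RK4 step at a time; state shown every 20 steps (Δt=0.2):
t=0.200: state=(4.135, 1.337)
t=0.400: state=(4.448, 1.773)
t=0.600: state=(4.629, 2.421)
t=0.800: state=(4.591, 3.335)
t=1.000: state=(4.268, 4.503)
t=1.200: state=(3.677, 5.761)
t=1.400: state=(2.944, 6.815)
t=1.600: state=(2.239, 7.407)
t=1.800: state=(1.668, 7.473)
t=2.000: state=(1.255, 7.123)
t=2.200: state=(0.973, 6.524)
t=2.400: state=(0.786, 5.817)
t=2.600: state=(0.664, 5.096)
t=2.800: state=(0.586, 4.413)
t=3.000: state=(0.538, 3.795)
t=3.200: state=(0.512, 3.249)
t=3.400: state=(0.503, 2.777)
t=3.600: state=(0.508, 2.373)
t=3.800: state=(0.525, 2.030)
t=4.000: state=(0.553, 1.741)
t=4.200: state=(0.592, 1.499)
t=4.400: state=(0.642, 1.297)
t=4.420: state=(0.648, 1.279)
compare at T: x=0.648, y=1.279

largest component: y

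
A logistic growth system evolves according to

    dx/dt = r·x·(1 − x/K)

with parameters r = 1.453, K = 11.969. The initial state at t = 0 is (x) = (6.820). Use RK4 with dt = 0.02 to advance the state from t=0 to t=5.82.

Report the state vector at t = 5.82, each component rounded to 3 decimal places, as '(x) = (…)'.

t=0.000: state=(6.820)
step 1 (dt=0.02): k1=(4.263), k2=(4.254), k3=(4.254), k4=(4.245); state += dt/6·(k1+2k2+2k3+k4)
t=0.020: state=(6.905)
t=0.040: state=(6.990)
t=0.060: state=(7.074)
continuing one RK4 step at a time; state shown every 10 steps (Δt=0.2):
t=0.200: state=(7.650)
t=0.400: state=(8.416)
t=0.600: state=(9.097)
t=0.800: state=(9.683)
t=1.000: state=(10.173)
t=1.200: state=(10.573)
t=1.400: state=(10.893)
t=1.600: state=(11.146)
t=1.800: state=(11.343)
t=2.000: state=(11.494)
t=2.200: state=(11.610)
t=2.400: state=(11.699)
t=2.600: state=(11.766)
t=2.800: state=(11.816)
t=3.000: state=(11.855)
t=3.200: state=(11.883)
t=3.400: state=(11.905)
t=3.600: state=(11.921)
t=3.800: state=(11.933)
t=4.000: state=(11.942)
t=4.200: state=(11.949)
t=4.400: state=(11.954)
t=4.600: state=(11.958)
t=4.800: state=(11.961)
t=5.000: state=(11.963)
t=5.200: state=(11.964)
t=5.400: state=(11.965)
t=5.600: state=(11.966)
t=5.800: state=(11.967)
t=5.820: state=(11.967)

(x) = (11.967)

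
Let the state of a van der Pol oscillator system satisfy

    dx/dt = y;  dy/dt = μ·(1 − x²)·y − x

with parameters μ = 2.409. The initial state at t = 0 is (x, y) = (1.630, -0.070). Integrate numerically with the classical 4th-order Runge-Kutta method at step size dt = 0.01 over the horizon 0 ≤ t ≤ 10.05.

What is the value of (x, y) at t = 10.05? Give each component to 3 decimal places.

(x, y) = (0.258, -2.212)

t=0.000: state=(1.630, -0.070)
step 1 (dt=0.01): k1=(-0.070, -1.351), k2=(-0.077, -1.324), k3=(-0.077, -1.324), k4=(-0.083, -1.297); state += dt/6·(k1+2k2+2k3+k4)
t=0.010: state=(1.629, -0.083)
t=0.020: state=(1.628, -0.096)
t=0.030: state=(1.627, -0.108)
continuing one RK4 step at a time; state shown every 50 steps (Δt=0.5):
t=0.500: state=(1.496, -0.390)
t=1.000: state=(1.259, -0.568)
t=1.500: state=(0.893, -0.965)
t=2.000: state=(0.111, -2.561)
t=2.500: state=(-1.699, -2.599)
t=3.000: state=(-2.006, 0.182)
t=3.500: state=(-1.877, 0.294)
t=4.000: state=(-1.718, 0.342)
t=4.500: state=(-1.531, 0.414)
t=5.000: state=(-1.293, 0.552)
t=5.500: state=(-0.946, 0.898)
t=6.000: state=(-0.244, 2.247)
t=6.500: state=(1.537, 3.323)
t=7.000: state=(2.015, -0.137)
t=7.500: state=(1.893, -0.289)
t=8.000: state=(1.737, -0.335)
t=8.500: state=(1.554, -0.404)
t=9.000: state=(1.324, -0.531)
t=9.500: state=(0.995, -0.837)
t=10.000: state=(0.363, -1.970)
t=10.050: state=(0.258, -2.212)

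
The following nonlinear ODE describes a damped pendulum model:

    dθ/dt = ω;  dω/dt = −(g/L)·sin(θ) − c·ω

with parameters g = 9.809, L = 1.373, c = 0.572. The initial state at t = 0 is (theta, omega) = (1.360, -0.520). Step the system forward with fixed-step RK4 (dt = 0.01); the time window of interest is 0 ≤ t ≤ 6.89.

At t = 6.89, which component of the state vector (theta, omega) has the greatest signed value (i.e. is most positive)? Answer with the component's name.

largest component: omega

t=0.000: state=(1.360, -0.520)
step 1 (dt=0.01): k1=(-0.520, -6.689), k2=(-0.553, -6.666), k3=(-0.553, -6.665), k4=(-0.587, -6.642); state += dt/6·(k1+2k2+2k3+k4)
t=0.010: state=(1.354, -0.587)
t=0.020: state=(1.348, -0.653)
t=0.030: state=(1.341, -0.719)
continuing one RK4 step at a time; state shown every 25 steps (Δt=0.25):
t=0.250: state=(1.035, -2.009)
t=0.500: state=(0.410, -2.836)
t=0.750: state=(-0.286, -2.535)
t=1.000: state=(-0.780, -1.315)
t=1.250: state=(-0.925, 0.146)
t=1.500: state=(-0.726, 1.373)
t=1.750: state=(-0.288, 2.004)
t=2.000: state=(0.204, 1.789)
t=2.250: state=(0.550, 0.906)
t=2.500: state=(0.640, -0.180)
t=2.750: state=(0.477, -1.060)
t=3.000: state=(0.152, -1.438)
t=3.250: state=(-0.190, -1.201)
t=3.500: state=(-0.411, -0.523)
t=3.750: state=(-0.442, 0.261)
t=4.000: state=(-0.298, 0.843)
t=4.250: state=(-0.055, 1.023)
t=4.500: state=(0.178, 0.772)
t=4.750: state=(0.308, 0.249)
t=5.000: state=(0.300, -0.301)
t=5.250: state=(0.174, -0.661)
t=5.500: state=(-0.004, -0.712)
t=5.750: state=(-0.157, -0.471)
t=6.000: state=(-0.227, -0.076)
t=6.250: state=(-0.197, 0.297)
t=6.500: state=(-0.093, 0.502)
t=6.750: state=(0.035, 0.480)
t=6.890: state=(0.096, 0.379)
compare at T: theta=0.096, omega=0.379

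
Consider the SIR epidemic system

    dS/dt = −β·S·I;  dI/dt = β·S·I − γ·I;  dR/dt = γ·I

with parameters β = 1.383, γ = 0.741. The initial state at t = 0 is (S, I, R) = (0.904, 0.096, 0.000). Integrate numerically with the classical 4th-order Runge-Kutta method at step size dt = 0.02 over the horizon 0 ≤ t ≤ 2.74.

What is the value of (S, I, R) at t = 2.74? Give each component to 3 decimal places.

(S, I, R) = (0.505, 0.183, 0.312)

t=0.000: state=(0.904, 0.096, 0.000)
step 1 (dt=0.02): k1=(-0.120, 0.049, 0.071), k2=(-0.120, 0.049, 0.071), k3=(-0.120, 0.049, 0.071), k4=(-0.121, 0.049, 0.072); state += dt/6·(k1+2k2+2k3+k4)
t=0.020: state=(0.902, 0.097, 0.001)
t=0.040: state=(0.899, 0.098, 0.003)
t=0.060: state=(0.897, 0.099, 0.004)
continuing one RK4 step at a time; state shown every 5 steps (Δt=0.1):
t=0.100: state=(0.892, 0.101, 0.007)
t=0.200: state=(0.879, 0.106, 0.015)
t=0.300: state=(0.866, 0.111, 0.023)
t=0.400: state=(0.853, 0.116, 0.031)
t=0.500: state=(0.839, 0.121, 0.040)
t=0.600: state=(0.824, 0.126, 0.049)
t=0.700: state=(0.810, 0.131, 0.059)
t=0.800: state=(0.795, 0.136, 0.069)
t=0.900: state=(0.780, 0.141, 0.079)
t=1.000: state=(0.765, 0.146, 0.090)
t=1.100: state=(0.749, 0.150, 0.101)
t=1.200: state=(0.734, 0.155, 0.112)
t=1.300: state=(0.718, 0.159, 0.124)
t=1.400: state=(0.702, 0.162, 0.135)
t=1.500: state=(0.686, 0.166, 0.148)
t=1.600: state=(0.671, 0.169, 0.160)
t=1.700: state=(0.655, 0.172, 0.173)
t=1.800: state=(0.639, 0.175, 0.186)
t=1.900: state=(0.624, 0.177, 0.199)
t=2.000: state=(0.609, 0.179, 0.212)
t=2.100: state=(0.594, 0.181, 0.225)
t=2.200: state=(0.579, 0.182, 0.239)
t=2.300: state=(0.565, 0.183, 0.252)
t=2.400: state=(0.550, 0.184, 0.266)
t=2.500: state=(0.537, 0.184, 0.279)
t=2.600: state=(0.523, 0.184, 0.293)
t=2.700: state=(0.510, 0.183, 0.307)
t=2.740: state=(0.505, 0.183, 0.312)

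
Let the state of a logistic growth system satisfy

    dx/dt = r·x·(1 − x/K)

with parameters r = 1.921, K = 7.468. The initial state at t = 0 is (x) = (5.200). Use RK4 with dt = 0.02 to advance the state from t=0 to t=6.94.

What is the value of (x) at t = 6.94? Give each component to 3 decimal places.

(x) = (7.468)

t=0.000: state=(5.200)
step 1 (dt=0.02): k1=(3.034), k2=(3.011), k3=(3.011), k4=(2.987); state += dt/6·(k1+2k2+2k3+k4)
t=0.020: state=(5.260)
t=0.040: state=(5.319)
t=0.060: state=(5.378)
continuing one RK4 step at a time; state shown every 25 steps (Δt=0.5):
t=0.500: state=(6.400)
t=1.000: state=(7.020)
t=1.500: state=(7.290)
t=2.000: state=(7.399)
t=2.500: state=(7.441)
t=3.000: state=(7.458)
t=3.500: state=(7.464)
t=4.000: state=(7.467)
t=4.500: state=(7.467)
t=5.000: state=(7.468)
t=5.500: state=(7.468)
t=6.000: state=(7.468)
t=6.500: state=(7.468)
t=6.940: state=(7.468)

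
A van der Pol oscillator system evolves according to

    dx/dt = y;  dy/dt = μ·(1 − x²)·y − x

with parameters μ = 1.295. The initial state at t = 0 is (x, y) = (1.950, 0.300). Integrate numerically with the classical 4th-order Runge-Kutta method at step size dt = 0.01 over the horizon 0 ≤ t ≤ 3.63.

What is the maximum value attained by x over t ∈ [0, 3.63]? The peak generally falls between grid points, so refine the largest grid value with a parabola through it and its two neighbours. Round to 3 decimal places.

max x = 1.967

t=0.000: state=(1.950, 0.300)
step 1 (dt=0.01): k1=(0.300, -3.039), k2=(0.285, -2.987), k3=(0.285, -2.988), k4=(0.270, -2.937); state += dt/6·(k1+2k2+2k3+k4)
t=0.010: state=(1.953, 0.270)
t=0.020: state=(1.955, 0.241)
t=0.030: state=(1.958, 0.213)
continuing one RK4 step at a time; state shown every 20 steps (Δt=0.2):
t=0.200: state=(1.961, -0.134)
t=0.400: state=(1.911, -0.343)
t=0.600: state=(1.830, -0.456)
t=0.800: state=(1.731, -0.533)
t=1.000: state=(1.617, -0.603)
t=1.200: state=(1.489, -0.679)
t=1.400: state=(1.344, -0.774)
t=1.600: state=(1.178, -0.898)
t=1.800: state=(0.982, -1.072)
t=2.000: state=(0.744, -1.323)
t=2.200: state=(0.445, -1.690)
t=2.400: state=(0.058, -2.206)
t=2.600: state=(-0.442, -2.779)
t=2.800: state=(-1.028, -2.960)
t=3.000: state=(-1.561, -2.216)
t=3.200: state=(-1.885, -1.038)
t=3.400: state=(-2.003, -0.223)
t=3.600: state=(-2.002, 0.177)
t=3.630: state=(-1.996, 0.214)
largest grid value and its neighbours: x(0.110)=1.96676, x(0.120)=1.96688, x(0.130)=1.96681
parabola through these three points peaks at t≈0.121 with x≈1.96688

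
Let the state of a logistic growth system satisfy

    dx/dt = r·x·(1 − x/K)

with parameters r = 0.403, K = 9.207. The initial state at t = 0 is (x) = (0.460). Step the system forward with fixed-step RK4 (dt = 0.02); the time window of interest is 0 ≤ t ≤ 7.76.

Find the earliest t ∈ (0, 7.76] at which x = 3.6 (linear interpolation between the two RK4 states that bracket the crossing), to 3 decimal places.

t=0.000: state=(0.460)
step 1 (dt=0.02): k1=(0.176), k2=(0.177), k3=(0.177), k4=(0.177); state += dt/6·(k1+2k2+2k3+k4)
t=0.020: state=(0.464)
t=0.040: state=(0.467)
t=0.060: state=(0.471)
continuing one RK4 step at a time; state shown every 25 steps (Δt=0.5):
t=0.500: state=(0.556)
t=1.000: state=(0.672)
t=1.500: state=(0.808)
t=2.000: state=(0.970)
t=2.500: state=(1.159)
t=3.000: state=(1.379)
t=3.500: state=(1.632)
t=4.000: state=(1.921)
t=4.500: state=(2.245)
t=5.000: state=(2.604)
t=5.500: state=(2.997)
t=6.000: state=(3.417)
t=6.200: state=(3.592)
next step: t=6.220: state=(3.610) — x has crossed 3.6
linear interpolation between t=6.200 (3.59220) and t=6.220 (3.60988) → t≈6.209

t = 6.209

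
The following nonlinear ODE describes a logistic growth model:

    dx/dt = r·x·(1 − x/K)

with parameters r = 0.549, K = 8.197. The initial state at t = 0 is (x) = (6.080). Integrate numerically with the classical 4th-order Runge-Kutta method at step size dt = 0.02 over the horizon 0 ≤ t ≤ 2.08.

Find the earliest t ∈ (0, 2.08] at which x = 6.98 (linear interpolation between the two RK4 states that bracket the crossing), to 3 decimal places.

t = 1.260

t=0.000: state=(6.080)
step 1 (dt=0.02): k1=(0.862), k2=(0.860), k3=(0.860), k4=(0.857); state += dt/6·(k1+2k2+2k3+k4)
t=0.020: state=(6.097)
t=0.040: state=(6.114)
t=0.060: state=(6.131)
continuing one RK4 step at a time; state shown every 5 steps (Δt=0.1):
t=0.100: state=(6.165)
t=0.200: state=(6.248)
t=0.300: state=(6.328)
t=0.400: state=(6.406)
t=0.500: state=(6.482)
t=0.600: state=(6.555)
t=0.700: state=(6.626)
t=0.800: state=(6.695)
t=0.900: state=(6.761)
t=1.000: state=(6.825)
t=1.100: state=(6.886)
t=1.200: state=(6.946)
t=1.240: state=(6.969)
next step: t=1.260: state=(6.980) — x has crossed 6.98
linear interpolation between t=1.240 (6.96867) and t=1.260 (6.98009) → t≈1.260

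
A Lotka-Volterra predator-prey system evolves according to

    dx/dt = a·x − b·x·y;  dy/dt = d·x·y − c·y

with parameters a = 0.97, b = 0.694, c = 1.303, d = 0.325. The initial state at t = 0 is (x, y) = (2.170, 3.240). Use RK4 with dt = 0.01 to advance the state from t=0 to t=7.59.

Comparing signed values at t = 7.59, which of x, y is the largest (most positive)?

t=0.000: state=(2.170, 3.240)
step 1 (dt=0.01): k1=(-2.774, -1.937), k2=(-2.742, -1.945), k3=(-2.742, -1.945), k4=(-2.710, -1.954); state += dt/6·(k1+2k2+2k3+k4)
t=0.010: state=(2.143, 3.221)
t=0.020: state=(2.116, 3.201)
t=0.030: state=(2.090, 3.181)
continuing one RK4 step at a time; state shown every 25 steps (Δt=0.25):
t=0.250: state=(1.647, 2.726)
t=0.500: state=(1.368, 2.222)
t=0.750: state=(1.233, 1.781)
t=1.000: state=(1.192, 1.419)
t=1.250: state=(1.219, 1.129)
t=1.500: state=(1.303, 0.903)
t=1.750: state=(1.443, 0.728)
t=2.000: state=(1.640, 0.596)
t=2.250: state=(1.902, 0.497)
t=2.500: state=(2.239, 0.424)
t=2.750: state=(2.663, 0.373)
t=3.000: state=(3.191, 0.342)
t=3.250: state=(3.838, 0.328)
t=3.500: state=(4.620, 0.333)
t=3.750: state=(5.545, 0.364)
t=4.000: state=(6.601, 0.430)
t=4.250: state=(7.732, 0.555)
t=4.500: state=(8.790, 0.785)
t=4.750: state=(9.465, 1.195)
t=5.000: state=(9.289, 1.862)
t=5.250: state=(7.959, 2.729)
t=5.500: state=(5.896, 3.466)
t=5.750: state=(3.995, 3.727)
t=6.000: state=(2.701, 3.517)
t=6.250: state=(1.942, 3.057)
t=6.500: state=(1.524, 2.537)
t=6.750: state=(1.305, 2.052)
t=7.000: state=(1.209, 1.640)
t=7.250: state=(1.195, 1.305)
t=7.500: state=(1.243, 1.040)
t=7.590: state=(1.275, 0.959)
compare at T: x=1.275, y=0.959

largest component: x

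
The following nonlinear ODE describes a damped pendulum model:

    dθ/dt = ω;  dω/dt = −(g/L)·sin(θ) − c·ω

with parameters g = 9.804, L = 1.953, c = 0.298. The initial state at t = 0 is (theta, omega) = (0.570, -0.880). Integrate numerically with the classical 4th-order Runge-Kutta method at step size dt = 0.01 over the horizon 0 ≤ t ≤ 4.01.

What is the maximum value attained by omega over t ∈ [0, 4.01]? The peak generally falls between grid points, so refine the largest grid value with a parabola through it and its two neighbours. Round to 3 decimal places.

t=0.000: state=(0.570, -0.880)
step 1 (dt=0.01): k1=(-0.880, -2.447), k2=(-0.892, -2.424), k3=(-0.892, -2.424), k4=(-0.904, -2.402); state += dt/6·(k1+2k2+2k3+k4)
t=0.010: state=(0.561, -0.904)
t=0.020: state=(0.552, -0.928)
t=0.030: state=(0.543, -0.951)
continuing one RK4 step at a time; state shown every 20 steps (Δt=0.2):
t=0.200: state=(0.352, -1.266)
t=0.400: state=(0.080, -1.402)
t=0.600: state=(-0.191, -1.264)
t=0.800: state=(-0.410, -0.896)
t=1.000: state=(-0.540, -0.391)
t=1.200: state=(-0.564, 0.150)
t=1.400: state=(-0.484, 0.635)
t=1.600: state=(-0.319, 0.983)
t=1.800: state=(-0.104, 1.132)
t=2.000: state=(0.119, 1.057)
t=2.200: state=(0.306, 0.785)
t=2.400: state=(0.424, 0.386)
t=2.600: state=(0.457, -0.059)
t=2.800: state=(0.403, -0.468)
t=3.000: state=(0.277, -0.770)
t=3.200: state=(0.106, -0.912)
t=3.400: state=(-0.075, -0.872)
t=3.600: state=(-0.232, -0.669)
t=3.800: state=(-0.335, -0.352)
t=4.000: state=(-0.370, 0.011)
t=4.010: state=(-0.370, 0.029)
largest grid value and its neighbours: omega(1.820)=1.13447, omega(1.830)=1.13487, omega(1.840)=1.13471
parabola through these three points peaks at t≈1.832 with omega≈1.13489

max omega = 1.135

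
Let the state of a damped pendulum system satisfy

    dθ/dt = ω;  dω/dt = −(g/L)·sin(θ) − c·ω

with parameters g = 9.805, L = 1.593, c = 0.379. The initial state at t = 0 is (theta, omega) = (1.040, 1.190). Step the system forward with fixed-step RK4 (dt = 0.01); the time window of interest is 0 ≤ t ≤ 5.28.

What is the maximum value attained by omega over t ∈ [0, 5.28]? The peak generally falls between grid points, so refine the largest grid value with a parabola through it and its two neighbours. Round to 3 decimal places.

t=0.000: state=(1.040, 1.190)
step 1 (dt=0.01): k1=(1.190, -5.759), k2=(1.161, -5.767), k3=(1.161, -5.766), k4=(1.132, -5.773); state += dt/6·(k1+2k2+2k3+k4)
t=0.010: state=(1.052, 1.132)
t=0.020: state=(1.063, 1.075)
t=0.030: state=(1.073, 1.017)
continuing one RK4 step at a time; state shown every 20 steps (Δt=0.2):
t=0.200: state=(1.162, 0.036)
t=0.400: state=(1.060, -1.037)
t=0.600: state=(0.761, -1.903)
t=0.800: state=(0.325, -2.377)
t=1.000: state=(-0.153, -2.299)
t=1.200: state=(-0.560, -1.707)
t=1.400: state=(-0.816, -0.817)
t=1.600: state=(-0.882, 0.145)
t=1.800: state=(-0.764, 1.015)
t=2.000: state=(-0.493, 1.643)
t=2.200: state=(-0.132, 1.888)
t=2.400: state=(0.232, 1.684)
t=2.600: state=(0.517, 1.116)
t=2.800: state=(0.666, 0.361)
t=3.000: state=(0.661, -0.407)
t=3.200: state=(0.512, -1.043)
t=3.400: state=(0.261, -1.418)
t=3.600: state=(-0.032, -1.448)
t=3.800: state=(-0.295, -1.142)
t=4.000: state=(-0.473, -0.604)
t=4.200: state=(-0.531, 0.022)
t=4.400: state=(-0.467, 0.597)
t=4.600: state=(-0.303, 1.005)
t=4.800: state=(-0.082, 1.160)
t=5.000: state=(0.142, 1.036)
t=5.200: state=(0.317, 0.683)
t=5.280: state=(0.364, 0.500)
largest grid value and its neighbours: omega(2.200)=1.88768, omega(2.210)=1.88805, omega(2.220)=1.88728
parabola through these three points peaks at t≈2.208 with omega≈1.88807

max omega = 1.888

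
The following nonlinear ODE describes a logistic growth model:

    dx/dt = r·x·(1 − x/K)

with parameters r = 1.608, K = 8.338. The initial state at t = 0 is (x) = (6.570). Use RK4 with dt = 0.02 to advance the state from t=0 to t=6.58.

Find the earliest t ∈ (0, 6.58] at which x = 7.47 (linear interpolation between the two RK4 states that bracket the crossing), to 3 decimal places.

t=0.000: state=(6.570)
step 1 (dt=0.02): k1=(2.240), k2=(2.219), k3=(2.219), k4=(2.199); state += dt/6·(k1+2k2+2k3+k4)
t=0.020: state=(6.614)
t=0.040: state=(6.658)
t=0.060: state=(6.701)
continuing one RK4 step at a time; state shown every 25 steps (Δt=0.5):
t=0.500: state=(7.442)
t=0.520: state=(7.467)
next step: t=0.540: state=(7.492) — x has crossed 7.47
linear interpolation between t=0.520 (7.46717) and t=0.540 (7.49193) → t≈0.522

t = 0.522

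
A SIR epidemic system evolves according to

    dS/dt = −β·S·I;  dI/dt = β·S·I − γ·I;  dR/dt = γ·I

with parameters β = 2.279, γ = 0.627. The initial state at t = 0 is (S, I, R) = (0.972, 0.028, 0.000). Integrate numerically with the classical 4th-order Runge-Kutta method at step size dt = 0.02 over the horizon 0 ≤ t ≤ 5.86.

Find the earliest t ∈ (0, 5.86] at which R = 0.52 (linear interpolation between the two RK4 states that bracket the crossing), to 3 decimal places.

t = 3.533

t=0.000: state=(0.972, 0.028, 0.000)
step 1 (dt=0.02): k1=(-0.062, 0.044, 0.018), k2=(-0.063, 0.045, 0.018), k3=(-0.063, 0.045, 0.018), k4=(-0.064, 0.046, 0.018); state += dt/6·(k1+2k2+2k3+k4)
t=0.020: state=(0.971, 0.029, 0.000)
t=0.040: state=(0.969, 0.030, 0.001)
t=0.060: state=(0.968, 0.031, 0.001)
continuing one RK4 step at a time; state shown every 10 steps (Δt=0.2):
t=0.200: state=(0.958, 0.038, 0.004)
t=0.400: state=(0.938, 0.052, 0.010)
t=0.600: state=(0.913, 0.070, 0.017)
t=0.800: state=(0.879, 0.093, 0.028)
t=1.000: state=(0.838, 0.121, 0.041)
t=1.200: state=(0.787, 0.155, 0.058)
t=1.400: state=(0.727, 0.193, 0.080)
t=1.600: state=(0.659, 0.234, 0.107)
t=1.800: state=(0.587, 0.274, 0.139)
t=2.000: state=(0.514, 0.311, 0.175)
t=2.200: state=(0.443, 0.341, 0.216)
t=2.400: state=(0.377, 0.362, 0.261)
t=2.600: state=(0.319, 0.375, 0.307)
t=2.800: state=(0.268, 0.378, 0.354)
t=3.000: state=(0.226, 0.373, 0.401)
t=3.200: state=(0.191, 0.361, 0.447)
t=3.400: state=(0.163, 0.346, 0.492)
t=3.520: state=(0.148, 0.334, 0.517)
next step: t=3.540: state=(0.146, 0.332, 0.522) — R has crossed 0.52
linear interpolation between t=3.520 (0.51732) and t=3.540 (0.52150) → t≈3.533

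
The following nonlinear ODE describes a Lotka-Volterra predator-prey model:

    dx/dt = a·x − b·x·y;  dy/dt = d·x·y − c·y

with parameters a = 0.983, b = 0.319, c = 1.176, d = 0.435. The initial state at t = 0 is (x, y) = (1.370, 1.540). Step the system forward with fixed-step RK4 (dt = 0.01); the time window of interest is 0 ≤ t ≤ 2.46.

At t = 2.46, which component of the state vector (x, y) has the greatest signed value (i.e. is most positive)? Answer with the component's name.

t=0.000: state=(1.370, 1.540)
step 1 (dt=0.01): k1=(0.674, -0.893), k2=(0.677, -0.888), k3=(0.677, -0.888), k4=(0.681, -0.884); state += dt/6·(k1+2k2+2k3+k4)
t=0.010: state=(1.377, 1.531)
t=0.020: state=(1.384, 1.522)
t=0.030: state=(1.391, 1.514)
continuing one RK4 step at a time; state shown every 10 steps (Δt=0.1):
t=0.100: state=(1.441, 1.455)
t=0.200: state=(1.520, 1.380)
t=0.300: state=(1.606, 1.313)
t=0.400: state=(1.701, 1.254)
t=0.500: state=(1.805, 1.204)
t=0.600: state=(1.917, 1.160)
t=0.700: state=(2.040, 1.124)
t=0.800: state=(2.172, 1.095)
t=0.900: state=(2.315, 1.074)
t=1.000: state=(2.469, 1.059)
t=1.100: state=(2.634, 1.052)
t=1.200: state=(2.810, 1.053)
t=1.300: state=(2.997, 1.062)
t=1.400: state=(3.196, 1.080)
t=1.500: state=(3.405, 1.109)
t=1.600: state=(3.624, 1.148)
t=1.700: state=(3.852, 1.201)
t=1.800: state=(4.085, 1.269)
t=1.900: state=(4.323, 1.355)
t=2.000: state=(4.560, 1.461)
t=2.100: state=(4.792, 1.592)
t=2.200: state=(5.013, 1.752)
t=2.300: state=(5.215, 1.946)
t=2.400: state=(5.388, 2.179)
t=2.460: state=(5.473, 2.340)
compare at T: x=5.473, y=2.340

largest component: x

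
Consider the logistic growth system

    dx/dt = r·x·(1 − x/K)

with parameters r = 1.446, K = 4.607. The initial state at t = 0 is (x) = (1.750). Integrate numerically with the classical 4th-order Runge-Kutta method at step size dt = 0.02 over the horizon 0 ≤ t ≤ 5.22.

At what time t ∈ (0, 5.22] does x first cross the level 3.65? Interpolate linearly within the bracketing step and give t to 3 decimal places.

t = 1.265

t=0.000: state=(1.750)
step 1 (dt=0.02): k1=(1.569), k2=(1.575), k3=(1.575), k4=(1.580); state += dt/6·(k1+2k2+2k3+k4)
t=0.020: state=(1.781)
t=0.040: state=(1.813)
t=0.060: state=(1.845)
continuing one RK4 step at a time; state shown every 10 steps (Δt=0.2):
t=0.200: state=(2.073)
t=0.400: state=(2.405)
t=0.600: state=(2.733)
t=0.800: state=(3.044)
t=1.000: state=(3.328)
t=1.200: state=(3.577)
t=1.260: state=(3.645)
next step: t=1.280: state=(3.667) — x has crossed 3.65
linear interpolation between t=1.260 (3.64478) and t=1.280 (3.66661) → t≈1.265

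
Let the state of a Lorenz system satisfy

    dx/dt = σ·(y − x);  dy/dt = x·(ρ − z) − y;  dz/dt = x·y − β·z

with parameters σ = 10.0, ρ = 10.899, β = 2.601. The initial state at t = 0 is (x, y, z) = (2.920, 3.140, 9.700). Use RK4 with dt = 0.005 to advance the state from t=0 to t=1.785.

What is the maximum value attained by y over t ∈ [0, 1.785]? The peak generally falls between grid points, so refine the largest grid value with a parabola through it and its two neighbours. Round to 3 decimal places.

t=0.000: state=(2.920, 3.140, 9.700)
step 1 (dt=0.005): k1=(2.200, 0.361, -16.061), k2=(2.154, 0.484, -15.937), k3=(2.158, 0.483, -15.937), k4=(2.116, 0.605, -15.813); state += dt/6·(k1+2k2+2k3+k4)
t=0.005: state=(2.931, 3.142, 9.620)
t=0.010: state=(2.941, 3.146, 9.542)
t=0.015: state=(2.951, 3.151, 9.465)
continuing one RK4 step at a time; state shown every 20 steps (Δt=0.1):
t=0.100: state=(3.132, 3.399, 8.342)
t=0.200: state=(3.516, 4.030, 7.513)
t=0.300: state=(4.164, 4.938, 7.310)
t=0.400: state=(5.025, 5.939, 7.857)
t=0.500: state=(5.890, 6.640, 9.133)
t=0.600: state=(6.386, 6.571, 10.685)
t=0.700: state=(6.218, 5.720, 11.694)
t=0.800: state=(5.513, 4.684, 11.695)
t=0.900: state=(4.717, 4.013, 10.943)
t=1.000: state=(4.179, 3.821, 9.942)
t=1.100: state=(4.005, 4.008, 9.055)
t=1.200: state=(4.163, 4.463, 8.494)
t=1.300: state=(4.573, 5.075, 8.384)
t=1.400: state=(5.119, 5.678, 8.774)
t=1.500: state=(5.621, 6.030, 9.564)
t=1.600: state=(5.870, 5.938, 10.438)
t=1.700: state=(5.748, 5.453, 10.981)
t=1.785: state=(5.413, 4.948, 11.015)
largest grid value and its neighbours: y(0.540)=6.72171, y(0.545)=6.72189, y(0.550)=6.71975
parabola through these three points peaks at t≈0.543 with y≈6.72210

max y = 6.722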